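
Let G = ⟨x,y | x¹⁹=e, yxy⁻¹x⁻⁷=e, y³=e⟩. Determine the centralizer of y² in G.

⟨y²⟩ ⊆ C_G(y²) since powers of y² commute with y²; so |C_G(y²)| ≥ |⟨y²⟩| = 3.
By orbit–stabilizer, |C_G(y²)| = |G| / |conj. class of y²| = 57 / 19 = 3.
The 3 elements commuting with y² are {e, y, y²}.

Answer: {e, y, y²}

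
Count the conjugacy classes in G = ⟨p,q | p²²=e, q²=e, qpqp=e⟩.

The conjugacy classes (representative and size) are:
  [e] (size 1), [p] (size 2), [p²] (size 2), [p¹⁹] (size 2), [p⁴] (size 2), [p⁵] (size 2), [p⁶] (size 2), [p⁷] (size 2), [p⁸] (size 2), [p¹³] (size 2), [p¹⁰] (size 2), [p¹¹] (size 1), [p⁶q] (size 11), [pq] (size 11).
Class equation: 1 + 2 + 2 + 2 + 2 + 2 + 2 + 2 + 2 + 2 + 2 + 1 + 11 + 11 = 44 = |G|. So G has 14 conjugacy classes.

Answer: 14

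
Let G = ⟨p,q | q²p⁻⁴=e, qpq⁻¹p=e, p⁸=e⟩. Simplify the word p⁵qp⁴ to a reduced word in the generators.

Multiply left to right, reducing at each step:
  (p⁵) · q = pq⁻¹
  (pq⁻¹) · p⁴ = pq

Answer: pq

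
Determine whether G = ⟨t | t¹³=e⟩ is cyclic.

|G| = 13. The element t has order 13 (its powers give 13 distinct elements), so ⟨t⟩ = G and G is cyclic.

Answer: Yes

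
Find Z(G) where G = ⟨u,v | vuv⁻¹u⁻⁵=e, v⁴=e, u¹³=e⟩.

An element z ∈ Z(G) iff z commutes with every generator.
For example e is central: e·u = u = u·e; e·v = v = v·e.
Whereas u ∉ Z(G) since u·v = uv ≠ u⁵v = v·u.
Checking each of the 52 elements this way gives Z(G) = {e}, of order 1.

Answer: {e}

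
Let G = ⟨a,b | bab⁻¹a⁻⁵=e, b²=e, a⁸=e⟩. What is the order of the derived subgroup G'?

G' = [G, G] is generated by all commutators. The generator-pair commutators are: [a, b] = a⁴.
The subgroup they normally generate is {e, a⁴}, of order 2.
Check: |G/G'| = 16/2 = 8 is the order of the abelianisation.

Answer: 2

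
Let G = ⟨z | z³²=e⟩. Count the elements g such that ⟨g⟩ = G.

G is cyclic of order 32. An element generates G iff its order is 32, and a cyclic group of order 32 has exactly φ(32) = 16 such elements.

Answer: 16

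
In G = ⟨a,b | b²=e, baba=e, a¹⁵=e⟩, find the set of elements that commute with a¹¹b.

⟨a¹¹b⟩ ⊆ C_G(a¹¹b) since powers of a¹¹b commute with a¹¹b; so |C_G(a¹¹b)| ≥ |⟨a¹¹b⟩| = 2.
By orbit–stabilizer, |C_G(a¹¹b)| = |G| / |conj. class of a¹¹b| = 30 / 15 = 2.
The 2 elements commuting with a¹¹b are {e, a¹¹b}.

Answer: {e, a¹¹b}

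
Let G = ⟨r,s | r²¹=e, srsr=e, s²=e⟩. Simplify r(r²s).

Compute r · (r²s) by multiplying left to right and reducing via the relations at each step:
  r · r² = r³
  (r³) · s = r³s

Answer: r³s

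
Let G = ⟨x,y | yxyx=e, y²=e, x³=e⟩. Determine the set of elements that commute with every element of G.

An element z ∈ Z(G) iff z commutes with every generator.
For example e is central: e·x = x = x·e; e·y = y = y·e.
Whereas x ∉ Z(G) since x·y = xy ≠ x²y = y·x.
Checking each of the 6 elements this way gives Z(G) = {e}, of order 1.

Answer: {e}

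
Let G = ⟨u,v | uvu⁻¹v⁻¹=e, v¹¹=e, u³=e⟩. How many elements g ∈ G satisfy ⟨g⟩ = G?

G is cyclic of order 33. An element generates G iff its order is 33, and a cyclic group of order 33 has exactly φ(33) = 20 such elements.

Answer: 20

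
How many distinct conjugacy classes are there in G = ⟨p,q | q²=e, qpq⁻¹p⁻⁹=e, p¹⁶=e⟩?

The conjugacy classes (representative and size) are:
  [e] (size 1), [p⁹] (size 2), [p²] (size 1), [p³] (size 2), [p⁴] (size 1), [p¹³] (size 2), [p⁶] (size 1), [p¹⁵] (size 2), [p⁸] (size 1), [p¹⁰] (size 1), [p¹²] (size 1), [p¹⁴] (size 1), [q] (size 2), [pq] (size 2), [p²q] (size 2), [p¹¹q] (size 2), [p⁴q] (size 2), [p¹³q] (size 2), [p¹⁴q] (size 2), [p¹⁵q] (size 2).
Class equation: 1 + 2 + 1 + 2 + 1 + 2 + 1 + 2 + 1 + 1 + 1 + 1 + 2 + 2 + 2 + 2 + 2 + 2 + 2 + 2 = 32 = |G|. So G has 20 conjugacy classes.

Answer: 20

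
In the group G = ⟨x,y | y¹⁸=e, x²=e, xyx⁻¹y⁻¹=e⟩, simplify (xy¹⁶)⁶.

Compute successive powers of (xy¹⁶), reducing at each step:
  (xy¹⁶)²: (xy¹⁶) · x = y¹⁶;   (y¹⁶) · y¹⁶ = y¹⁴
  (xy¹⁶)³: (y¹⁴) · x = xy¹⁴;   (xy¹⁴) · y¹⁶ = xy¹²
  (xy¹⁶)⁴: (xy¹²) · x = y¹²;   (y¹²) · y¹⁶ = y¹⁰
  (xy¹⁶)⁵: (y¹⁰) · x = xy¹⁰;   (xy¹⁰) · y¹⁶ = xy⁸
  (xy¹⁶)⁶: (xy⁸) · x = y⁸;   (y⁸) · y¹⁶ = y⁶

Answer: y⁶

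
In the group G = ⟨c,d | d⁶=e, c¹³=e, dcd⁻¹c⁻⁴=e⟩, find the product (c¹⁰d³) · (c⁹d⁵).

Compute (c¹⁰d³) · (c⁹d⁵) by multiplying left to right and reducing via the relations at each step:
  (c¹⁰d³) · c⁹ = cd³
  (cd³) · d⁵ = cd²

Answer: cd²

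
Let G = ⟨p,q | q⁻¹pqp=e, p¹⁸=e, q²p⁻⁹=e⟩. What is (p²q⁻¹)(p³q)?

Compute (p²q⁻¹) · (p³q) by multiplying left to right and reducing via the relations at each step:
  (p²q⁻¹) · p³ = p⁸q
  (p⁸q) · q = p¹⁷

Answer: p¹⁷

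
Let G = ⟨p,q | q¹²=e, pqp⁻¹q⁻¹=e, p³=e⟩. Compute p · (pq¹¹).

Compute p · (pq¹¹) by multiplying left to right and reducing via the relations at each step:
  p · p = p²
  (p²) · q¹¹ = p²q¹¹

Answer: p²q¹¹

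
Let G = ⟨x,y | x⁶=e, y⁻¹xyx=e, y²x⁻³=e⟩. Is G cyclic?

Every cyclic group is abelian. But x·y = xy while y·x = x²y⁻¹, so x·y ≠ y·x and G is not abelian. Hence G is not cyclic.

Answer: No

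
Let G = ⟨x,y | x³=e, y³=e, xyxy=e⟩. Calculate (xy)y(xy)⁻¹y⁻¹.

[(xy), y] = (xy)·y·(xy)⁻¹·y⁻¹.
  (xy) · y = xy²
  (xy²) · (xy) = y²x
  (y²x) · (y²) = xy²x

Answer: xy²x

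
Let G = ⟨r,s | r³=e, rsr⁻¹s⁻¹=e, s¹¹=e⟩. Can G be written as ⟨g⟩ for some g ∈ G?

|G| = 33. The element rs has order 33 (its powers give 33 distinct elements), so ⟨rs⟩ = G and G is cyclic.

Answer: Yes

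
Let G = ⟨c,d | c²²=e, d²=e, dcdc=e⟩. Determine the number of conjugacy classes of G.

The conjugacy classes (representative and size) are:
  [e] (size 1), [c] (size 2), [c²] (size 2), [c¹⁹] (size 2), [c⁴] (size 2), [c⁵] (size 2), [c⁶] (size 2), [c⁷] (size 2), [c⁸] (size 2), [c¹³] (size 2), [c¹⁰] (size 2), [c¹¹] (size 1), [c⁶d] (size 11), [cd] (size 11).
Class equation: 1 + 2 + 2 + 2 + 2 + 2 + 2 + 2 + 2 + 2 + 2 + 1 + 11 + 11 = 44 = |G|. So G has 14 conjugacy classes.

Answer: 14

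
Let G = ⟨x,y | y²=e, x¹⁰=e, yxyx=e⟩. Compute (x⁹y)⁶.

Compute successive powers of (x⁹y), reducing at each step:
  (x⁹y)²: (x⁹y) · x⁹ = y;   y · y = e
  (x⁹y)³: e · x⁹ = x⁹;   (x⁹) · y = x⁹y
  (x⁹y)⁴: (x⁹y) · x⁹ = y;   y · y = e
  (x⁹y)⁵: e · x⁹ = x⁹;   (x⁹) · y = x⁹y
  (x⁹y)⁶: (x⁹y) · x⁹ = y;   y · y = e

Answer: e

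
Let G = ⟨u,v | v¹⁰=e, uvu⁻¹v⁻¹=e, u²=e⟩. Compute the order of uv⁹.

Compute successive powers until reaching e:
  (uv⁹)¹ = uv⁹, (uv⁹)² = v⁸, (uv⁹)³ = uv⁷, (uv⁹)⁴ = v⁶, (uv⁹)⁵ = uv⁵, (uv⁹)⁶ = v⁴, (uv⁹)⁷ = uv³, (uv⁹)⁸ = v², (uv⁹)⁹ = uv, (uv⁹)¹⁰ = e.
The smallest positive k with (uv⁹)ᵏ = e is 10.

Answer: 10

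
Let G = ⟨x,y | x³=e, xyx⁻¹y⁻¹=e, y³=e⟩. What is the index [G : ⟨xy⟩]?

First find ord(xy) by computing successive powers:
  (xy)¹ = xy, (xy)² = x²y², (xy)³ = e.
So |⟨xy⟩| = ord(xy) = 3. With |G| = 9, by Lagrange [G : ⟨xy⟩] = 9/3 = 3.

Answer: 3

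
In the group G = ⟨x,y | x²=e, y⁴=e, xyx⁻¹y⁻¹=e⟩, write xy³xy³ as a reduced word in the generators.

Multiply left to right, reducing at each step:
  x · y³ = xy³
  (xy³) · x = y³
  (y³) · y³ = y²

Answer: y²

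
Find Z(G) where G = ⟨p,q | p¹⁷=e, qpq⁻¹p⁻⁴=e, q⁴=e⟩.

An element z ∈ Z(G) iff z commutes with every generator.
For example e is central: e·p = p = p·e; e·q = q = q·e.
Whereas p ∉ Z(G) since p·q = pq ≠ p⁴q = q·p.
Checking each of the 68 elements this way gives Z(G) = {e}, of order 1.

Answer: {e}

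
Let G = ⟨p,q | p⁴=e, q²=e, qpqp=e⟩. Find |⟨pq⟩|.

|⟨pq⟩| equals the order of pq. Compute successive powers until reaching e:
  (pq)¹ = pq, (pq)² = e.
The smallest positive k with (pq)ᵏ = e is 2, so |⟨pq⟩| = 2.

Answer: 2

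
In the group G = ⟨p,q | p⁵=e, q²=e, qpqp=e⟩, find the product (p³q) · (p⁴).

Compute (p³q) · (p⁴) by multiplying left to right and reducing via the relations at each step:
  (p³q) · p⁴ = p⁴q

Answer: p⁴q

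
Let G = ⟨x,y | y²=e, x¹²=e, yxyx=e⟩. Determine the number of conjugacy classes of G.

The conjugacy classes (representative and size) are:
  [e] (size 1), [x¹¹] (size 2), [x²] (size 2), [x⁹] (size 2), [x⁴] (size 2), [x⁵] (size 2), [x⁶] (size 1), [y] (size 6), [xy] (size 6).
Class equation: 1 + 2 + 2 + 2 + 2 + 2 + 1 + 6 + 6 = 24 = |G|. So G has 9 conjugacy classes.

Answer: 9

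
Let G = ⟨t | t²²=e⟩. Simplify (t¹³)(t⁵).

Compute (t¹³) · (t⁵) by multiplying left to right and reducing via the relations at each step:
  (t¹³) · t⁵ = t¹⁸

Answer: t¹⁸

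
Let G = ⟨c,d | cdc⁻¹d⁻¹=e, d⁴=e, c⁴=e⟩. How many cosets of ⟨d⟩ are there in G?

First find ord(d) by computing successive powers:
  d¹ = d, d² = d², d³ = d³, d⁴ = e.
So |⟨d⟩| = ord(d) = 4. With |G| = 16, by Lagrange [G : ⟨d⟩] = 16/4 = 4.

Answer: 4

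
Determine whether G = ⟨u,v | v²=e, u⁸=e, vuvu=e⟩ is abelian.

u·v = uv but v·u = u⁷v, so u·v ≠ v·u and G is not abelian.

Answer: No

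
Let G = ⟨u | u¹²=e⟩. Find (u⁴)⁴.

Compute successive powers of (u⁴), reducing at each step:
  (u⁴)²: (u⁴) · u⁴ = u⁸
  (u⁴)³: (u⁸) · u⁴ = e
  (u⁴)⁴: e · u⁴ = u⁴

Answer: u⁴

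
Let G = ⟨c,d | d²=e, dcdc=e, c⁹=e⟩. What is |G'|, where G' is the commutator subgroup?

G' = [G, G] is generated by all commutators. The generator-pair commutators are: [c, d] = c².
The subgroup they normally generate is {e, c, c², c³, c⁴, c⁵, c⁶, c⁷, c⁸}, of order 9.
Check: |G/G'| = 18/9 = 2 is the order of the abelianisation.

Answer: 9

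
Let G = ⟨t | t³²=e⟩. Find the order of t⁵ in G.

Compute successive powers until reaching e:
  (t⁵)¹ = t⁵, (t⁵)² = t¹⁰, (t⁵)³ = t¹⁵, (t⁵)⁴ = t²⁰, (t⁵)⁵ = t²⁵, (t⁵)⁶ = t³⁰, (t⁵)⁷ = t³, (t⁵)⁸ = t⁸, (t⁵)⁹ = t¹³, (t⁵)¹⁰ = t¹⁸, (t⁵)¹¹ = t²³, (t⁵)¹² = t²⁸, (t⁵)¹³ = t, (t⁵)¹⁴ = t⁶, (t⁵)¹⁵ = t¹¹, (t⁵)¹⁶ = t¹⁶, (t⁵)¹⁷ = t²¹, (t⁵)¹⁸ = t²⁶, (t⁵)¹⁹ = t³¹, (t⁵)²⁰ = t⁴, (t⁵)²¹ = t⁹, (t⁵)²² = t¹⁴, (t⁵)²³ = t¹⁹, (t⁵)²⁴ = t²⁴, (t⁵)²⁵ = t²⁹, (t⁵)²⁶ = t², (t⁵)²⁷ = t⁷, (t⁵)²⁸ = t¹², (t⁵)²⁹ = t¹⁷, (t⁵)³⁰ = t²², (t⁵)³¹ = t²⁷, (t⁵)³² = e.
The smallest positive k with (t⁵)ᵏ = e is 32.

Answer: 32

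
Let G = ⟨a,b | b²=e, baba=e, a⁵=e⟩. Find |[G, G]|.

G' = [G, G] is generated by all commutators. The generator-pair commutators are: [a, b] = a².
The subgroup they normally generate is {e, a, a², a³, a⁴}, of order 5.
Check: |G/G'| = 10/5 = 2 is the order of the abelianisation.

Answer: 5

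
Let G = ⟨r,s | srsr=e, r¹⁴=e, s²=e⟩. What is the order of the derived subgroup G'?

G' = [G, G] is generated by all commutators. The generator-pair commutators are: [r, s] = r².
The subgroup they normally generate is {e, r², r⁴, r⁶, r⁸, r¹⁰, r¹²}, of order 7.
Check: |G/G'| = 28/7 = 4 is the order of the abelianisation.

Answer: 7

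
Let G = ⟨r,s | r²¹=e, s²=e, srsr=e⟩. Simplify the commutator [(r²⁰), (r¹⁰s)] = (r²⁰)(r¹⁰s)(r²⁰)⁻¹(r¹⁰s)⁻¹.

[(r²⁰), (r¹⁰s)] = (r²⁰)·(r¹⁰s)·(r²⁰)⁻¹·(r¹⁰s)⁻¹.
  (r²⁰) · (r¹⁰s) = r⁹s
  (r⁹s) · r = r⁸s
  (r⁸s) · (r¹⁰s) = r¹⁹

Answer: r¹⁹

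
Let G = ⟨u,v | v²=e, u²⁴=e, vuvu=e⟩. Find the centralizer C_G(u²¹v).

⟨u²¹v⟩ ⊆ C_G(u²¹v) since powers of u²¹v commute with u²¹v; so |C_G(u²¹v)| ≥ |⟨u²¹v⟩| = 2.
By orbit–stabilizer, |C_G(u²¹v)| = |G| / |conj. class of u²¹v| = 48 / 12 = 4.
The 4 elements commuting with u²¹v are {e, u¹², u⁹v, u²¹v}.

Answer: {e, u¹², u⁹v, u²¹v}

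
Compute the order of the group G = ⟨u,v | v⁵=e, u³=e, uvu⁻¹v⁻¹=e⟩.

Enumerate words in the generators, reducing via the relations: the distinct elements are
  {e, u, v, uv, u², v², v³, v⁴, uv², uv³, uv⁴, u²v, u²v², u²v³, u²v⁴}.
No further products give new elements, so |G| = 15.

Answer: 15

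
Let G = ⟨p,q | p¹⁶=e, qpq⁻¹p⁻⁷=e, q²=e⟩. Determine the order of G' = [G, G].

G' = [G, G] is generated by all commutators. The generator-pair commutators are: [p, q] = p¹⁰.
The subgroup they normally generate is {e, p², p⁴, p⁶, p⁸, p¹⁰, p¹², p¹⁴}, of order 8.
Check: |G/G'| = 32/8 = 4 is the order of the abelianisation.

Answer: 8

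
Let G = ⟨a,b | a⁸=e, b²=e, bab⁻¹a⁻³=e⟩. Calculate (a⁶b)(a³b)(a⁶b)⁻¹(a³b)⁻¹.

[(a⁶b), (a³b)] = (a⁶b)·(a³b)·(a⁶b)⁻¹·(a³b)⁻¹.
  (a⁶b) · (a³b) = a⁷
  (a⁷) · (a⁶b) = a⁵b
  (a⁵b) · (a⁷b) = a²

Answer: a²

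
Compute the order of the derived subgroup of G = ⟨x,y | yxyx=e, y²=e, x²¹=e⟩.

G' = [G, G] is generated by all commutators. The generator-pair commutators are: [x, y] = x².
The subgroup they normally generate is {e, x, x², x³, x⁴, x⁵, x⁶, x⁷, x⁸, x⁹, x¹⁰, x¹¹, x¹², x¹³, x¹⁴, x¹⁵, x¹⁶, x¹⁷, x¹⁸, x¹⁹, x²⁰}, of order 21.
Check: |G/G'| = 42/21 = 2 is the order of the abelianisation.

Answer: 21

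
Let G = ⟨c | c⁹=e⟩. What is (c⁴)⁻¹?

The order of (c⁴) is 9 (smallest k with (c⁴)ᵏ = e), so (c⁴)⁻¹ = (c⁴)⁸ = c⁵.
Check: (c⁴) · (c⁵) → (c⁴) · c⁵ = e, giving e as required.

Answer: c⁵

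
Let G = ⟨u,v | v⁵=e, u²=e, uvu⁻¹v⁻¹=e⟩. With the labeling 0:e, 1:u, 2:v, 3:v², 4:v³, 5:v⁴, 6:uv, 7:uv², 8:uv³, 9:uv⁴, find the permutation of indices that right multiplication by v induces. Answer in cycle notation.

(0 2 3 4 5)(1 6 7 8 9)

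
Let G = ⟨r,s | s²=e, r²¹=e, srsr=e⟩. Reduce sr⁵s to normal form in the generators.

Multiply left to right, reducing at each step:
  s · r⁵ = r¹⁶s
  (r¹⁶s) · s = r¹⁶

Answer: r¹⁶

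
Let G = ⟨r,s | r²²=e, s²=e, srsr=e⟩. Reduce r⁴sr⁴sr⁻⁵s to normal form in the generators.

Multiply left to right, reducing at each step:
  (r⁴) · s = r⁴s
  (r⁴s) · r⁴ = s
  s · s = e
  e · r⁻⁵ = r¹⁷
  (r¹⁷) · s = r¹⁷s

Answer: r¹⁷s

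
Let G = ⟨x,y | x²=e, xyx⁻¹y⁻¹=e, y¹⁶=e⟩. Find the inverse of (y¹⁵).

The order of (y¹⁵) is 16 (smallest k with (y¹⁵)ᵏ = e), so (y¹⁵)⁻¹ = (y¹⁵)¹⁵ = y.
Check: (y¹⁵) · y → (y¹⁵) · y = e, giving e as required.

Answer: y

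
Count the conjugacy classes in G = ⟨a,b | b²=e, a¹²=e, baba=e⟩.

The conjugacy classes (representative and size) are:
  [e] (size 1), [a¹¹] (size 2), [a²] (size 2), [a⁹] (size 2), [a⁴] (size 2), [a⁵] (size 2), [a⁶] (size 1), [b] (size 6), [ab] (size 6).
Class equation: 1 + 2 + 2 + 2 + 2 + 2 + 1 + 6 + 6 = 24 = |G|. So G has 9 conjugacy classes.

Answer: 9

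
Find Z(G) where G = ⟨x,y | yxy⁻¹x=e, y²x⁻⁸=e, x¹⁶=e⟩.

An element z ∈ Z(G) iff z commutes with every generator.
For example x⁸ is central: (x⁸)·x = x⁹ = x·(x⁸); (x⁸)·y = y⁻¹ = y·(x⁸).
Whereas x ∉ Z(G) since x·y = xy ≠ x⁷y⁻¹ = y·x.
Checking each of the 32 elements this way gives Z(G) = {e, x⁸}, of order 2.

Answer: {e, x⁸}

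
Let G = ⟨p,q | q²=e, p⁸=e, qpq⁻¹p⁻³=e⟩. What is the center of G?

An element z ∈ Z(G) iff z commutes with every generator.
For example p⁴ is central: (p⁴)·p = p⁵ = p·(p⁴); (p⁴)·q = p⁴q = q·(p⁴).
Whereas p ∉ Z(G) since p·q = pq ≠ p³q = q·p.
Checking each of the 16 elements this way gives Z(G) = {e, p⁴}, of order 2.

Answer: {e, p⁴}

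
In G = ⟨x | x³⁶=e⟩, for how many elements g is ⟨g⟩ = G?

G is cyclic of order 36. An element generates G iff its order is 36, and a cyclic group of order 36 has exactly φ(36) = 12 such elements.

Answer: 12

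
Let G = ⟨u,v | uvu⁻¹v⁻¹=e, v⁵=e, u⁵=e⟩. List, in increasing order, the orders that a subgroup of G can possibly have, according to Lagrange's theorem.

|G| = 25 = 5². By Lagrange's theorem the order of any subgroup divides 25; the divisors of 25 are 1, 5, 25.

Answer: 1, 5, 25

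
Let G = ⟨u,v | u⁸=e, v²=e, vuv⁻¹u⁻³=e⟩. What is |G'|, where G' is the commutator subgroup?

G' = [G, G] is generated by all commutators. The generator-pair commutators are: [u, v] = u⁶.
The subgroup they normally generate is {e, u², u⁴, u⁶}, of order 4.
Check: |G/G'| = 16/4 = 4 is the order of the abelianisation.

Answer: 4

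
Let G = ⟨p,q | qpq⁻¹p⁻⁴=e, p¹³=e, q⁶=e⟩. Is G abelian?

p·q = pq but q·p = p⁴q, so p·q ≠ q·p and G is not abelian.

Answer: No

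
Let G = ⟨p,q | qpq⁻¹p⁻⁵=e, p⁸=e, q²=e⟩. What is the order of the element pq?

Compute successive powers until reaching e:
  (pq)¹ = pq, (pq)² = p⁶, (pq)³ = p⁷q, (pq)⁴ = p⁴, (pq)⁵ = p⁵q, (pq)⁶ = p², (pq)⁷ = p³q, (pq)⁸ = e.
The smallest positive k with (pq)ᵏ = e is 8.

Answer: 8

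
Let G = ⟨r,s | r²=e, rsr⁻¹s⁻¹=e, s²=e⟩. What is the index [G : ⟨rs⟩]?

First find ord(rs) by computing successive powers:
  (rs)¹ = rs, (rs)² = e.
So |⟨rs⟩| = ord(rs) = 2. With |G| = 4, by Lagrange [G : ⟨rs⟩] = 4/2 = 2.

Answer: 2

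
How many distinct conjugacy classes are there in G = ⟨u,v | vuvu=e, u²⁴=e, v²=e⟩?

The conjugacy classes (representative and size) are:
  [e] (size 1), [u²³] (size 2), [u²] (size 2), [u³] (size 2), [u²⁰] (size 2), [u¹⁹] (size 2), [u⁶] (size 2), [u⁷] (size 2), [u⁸] (size 2), [u⁹] (size 2), [u¹⁴] (size 2), [u¹¹] (size 2), [u¹²] (size 1), [u⁴v] (size 12), [u⁵v] (size 12).
Class equation: 1 + 2 + 2 + 2 + 2 + 2 + 2 + 2 + 2 + 2 + 2 + 2 + 1 + 12 + 12 = 48 = |G|. So G has 15 conjugacy classes.

Answer: 15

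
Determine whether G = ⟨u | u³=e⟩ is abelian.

G has a single generator, so G is cyclic and hence abelian.

Answer: Yes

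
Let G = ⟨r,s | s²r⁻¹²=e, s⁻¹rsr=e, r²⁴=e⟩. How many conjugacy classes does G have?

The conjugacy classes (representative and size) are:
  [e] (size 1), [r] (size 2), [r²] (size 2), [r³] (size 2), [r⁴] (size 2), [r⁵] (size 2), [r¹⁸] (size 2), [r⁷] (size 2), [r¹⁶] (size 2), [r¹⁵] (size 2), [r¹⁴] (size 2), [r¹³] (size 2), [r¹²] (size 1), [r⁶s] (size 12), [r⁵s⁻¹] (size 12).
Class equation: 1 + 2 + 2 + 2 + 2 + 2 + 2 + 2 + 2 + 2 + 2 + 2 + 1 + 12 + 12 = 48 = |G|. So G has 15 conjugacy classes.

Answer: 15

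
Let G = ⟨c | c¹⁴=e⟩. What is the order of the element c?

Compute successive powers until reaching e:
  c¹ = c, c² = c², c³ = c³, c⁴ = c⁴, c⁵ = c⁵, c⁶ = c⁶, c⁷ = c⁷, c⁸ = c⁸, c⁹ = c⁹, c¹⁰ = c¹⁰, c¹¹ = c¹¹, c¹² = c¹², c¹³ = c¹³, c¹⁴ = e.
The smallest positive k with cᵏ = e is 14.

Answer: 14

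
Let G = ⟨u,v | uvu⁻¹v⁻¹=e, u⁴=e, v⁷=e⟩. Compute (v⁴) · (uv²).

Compute (v⁴) · (uv²) by multiplying left to right and reducing via the relations at each step:
  (v⁴) · u = uv⁴
  (uv⁴) · v² = uv⁶

Answer: uv⁶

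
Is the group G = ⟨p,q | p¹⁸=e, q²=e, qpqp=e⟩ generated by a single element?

Every cyclic group is abelian. But p·q = pq while q·p = p¹⁷q, so p·q ≠ q·p and G is not abelian. Hence G is not cyclic.

Answer: No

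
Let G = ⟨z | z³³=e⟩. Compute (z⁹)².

Compute successive powers of (z⁹), reducing at each step:
  (z⁹)²: (z⁹) · z⁹ = z¹⁸

Answer: z¹⁸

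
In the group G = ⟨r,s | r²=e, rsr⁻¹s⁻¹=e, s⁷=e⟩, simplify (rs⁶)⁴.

Compute successive powers of (rs⁶), reducing at each step:
  (rs⁶)²: (rs⁶) · r = s⁶;   (s⁶) · s⁶ = s⁵
  (rs⁶)³: (s⁵) · r = rs⁵;   (rs⁵) · s⁶ = rs⁴
  (rs⁶)⁴: (rs⁴) · r = s⁴;   (s⁴) · s⁶ = s³

Answer: s³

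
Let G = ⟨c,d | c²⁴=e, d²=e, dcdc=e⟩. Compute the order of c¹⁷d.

Compute successive powers until reaching e:
  (c¹⁷d)¹ = c¹⁷d, (c¹⁷d)² = e.
The smallest positive k with (c¹⁷d)ᵏ = e is 2.

Answer: 2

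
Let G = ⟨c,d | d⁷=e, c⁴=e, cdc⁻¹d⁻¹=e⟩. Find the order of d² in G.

Compute successive powers until reaching e:
  (d²)¹ = d², (d²)² = d⁴, (d²)³ = d⁶, (d²)⁴ = d, (d²)⁵ = d³, (d²)⁶ = d⁵, (d²)⁷ = e.
The smallest positive k with (d²)ᵏ = e is 7.

Answer: 7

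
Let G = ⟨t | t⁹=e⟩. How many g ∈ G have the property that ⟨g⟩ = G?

G is cyclic of order 9. An element generates G iff its order is 9, and a cyclic group of order 9 has exactly φ(9) = 6 such elements.

Answer: 6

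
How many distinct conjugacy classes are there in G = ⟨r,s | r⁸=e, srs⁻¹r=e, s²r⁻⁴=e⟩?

The conjugacy classes (representative and size) are:
  [e] (size 1), [r⁷] (size 2), [r²] (size 2), [r⁵] (size 2), [r⁴] (size 1), [r²s⁻¹] (size 4), [r³s] (size 4).
Class equation: 1 + 2 + 2 + 2 + 1 + 4 + 4 = 16 = |G|. So G has 7 conjugacy classes.

Answer: 7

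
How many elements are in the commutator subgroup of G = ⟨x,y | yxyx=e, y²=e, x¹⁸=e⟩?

G' = [G, G] is generated by all commutators. The generator-pair commutators are: [x, y] = x².
The subgroup they normally generate is {e, x², x⁴, x⁶, x⁸, x¹⁰, x¹², x¹⁴, x¹⁶}, of order 9.
Check: |G/G'| = 36/9 = 4 is the order of the abelianisation.

Answer: 9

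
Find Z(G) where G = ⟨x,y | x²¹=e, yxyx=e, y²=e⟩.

An element z ∈ Z(G) iff z commutes with every generator.
For example e is central: e·x = x = x·e; e·y = y = y·e.
Whereas x ∉ Z(G) since x·y = xy ≠ x²⁰y = y·x.
Checking each of the 42 elements this way gives Z(G) = {e}, of order 1.

Answer: {e}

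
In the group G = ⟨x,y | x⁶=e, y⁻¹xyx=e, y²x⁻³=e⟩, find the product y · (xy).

Compute y · (xy) by multiplying left to right and reducing via the relations at each step:
  y · x = x²y⁻¹
  (x²y⁻¹) · y = x²

Answer: x²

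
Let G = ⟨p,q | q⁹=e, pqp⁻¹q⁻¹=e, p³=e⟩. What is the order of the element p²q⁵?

Compute successive powers until reaching e:
  (p²q⁵)¹ = p²q⁵, (p²q⁵)² = pq, (p²q⁵)³ = q⁶, (p²q⁵)⁴ = p²q², (p²q⁵)⁵ = pq⁷, (p²q⁵)⁶ = q³, (p²q⁵)⁷ = p²q⁸, (p²q⁵)⁸ = pq⁴, (p²q⁵)⁹ = e.
The smallest positive k with (p²q⁵)ᵏ = e is 9.

Answer: 9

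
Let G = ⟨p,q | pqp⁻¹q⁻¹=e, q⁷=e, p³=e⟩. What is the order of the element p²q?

Compute successive powers until reaching e:
  (p²q)¹ = p²q, (p²q)² = pq², (p²q)³ = q³, (p²q)⁴ = p²q⁴, (p²q)⁵ = pq⁵, (p²q)⁶ = q⁶, (p²q)⁷ = p², (p²q)⁸ = pq, (p²q)⁹ = q², (p²q)¹⁰ = p²q³, (p²q)¹¹ = pq⁴, (p²q)¹² = q⁵, (p²q)¹³ = p²q⁶, (p²q)¹⁴ = p, (p²q)¹⁵ = q, (p²q)¹⁶ = p²q², (p²q)¹⁷ = pq³, (p²q)¹⁸ = q⁴, (p²q)¹⁹ = p²q⁵, (p²q)²⁰ = pq⁶, (p²q)²¹ = e.
The smallest positive k with (p²q)ᵏ = e is 21.

Answer: 21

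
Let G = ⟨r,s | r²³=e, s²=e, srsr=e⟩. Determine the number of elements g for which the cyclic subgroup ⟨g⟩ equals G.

⟨g⟩ = G would require ord(g) = |G| = 46, but the maximum element order in G is 23 < 46. So G is not cyclic and no single element generates it: the count is 0.

Answer: 0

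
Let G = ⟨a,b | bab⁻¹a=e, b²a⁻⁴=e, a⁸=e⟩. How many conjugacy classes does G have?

The conjugacy classes (representative and size) are:
  [e] (size 1), [a⁷] (size 2), [a²] (size 2), [a⁵] (size 2), [a⁴] (size 1), [a²b⁻¹] (size 4), [a³b] (size 4).
Class equation: 1 + 2 + 2 + 2 + 1 + 4 + 4 = 16 = |G|. So G has 7 conjugacy classes.

Answer: 7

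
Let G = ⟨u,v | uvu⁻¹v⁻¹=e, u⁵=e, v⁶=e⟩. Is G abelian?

Each pair of generators commutes: u·v = uv = v·u. Since the generators pairwise commute, every element of G commutes with every other, so G is abelian.

Answer: Yes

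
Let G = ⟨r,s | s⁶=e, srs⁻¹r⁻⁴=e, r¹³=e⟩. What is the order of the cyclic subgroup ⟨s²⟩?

|⟨s²⟩| equals the order of s². Compute successive powers until reaching e:
  (s²)¹ = s², (s²)² = s⁴, (s²)³ = e.
The smallest positive k with (s²)ᵏ = e is 3, so |⟨s²⟩| = 3.

Answer: 3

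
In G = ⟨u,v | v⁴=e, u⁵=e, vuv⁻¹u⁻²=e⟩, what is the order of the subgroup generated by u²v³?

|⟨u²v³⟩| equals the order of u²v³. Compute successive powers until reaching e:
  (u²v³)¹ = u²v³, (u²v³)² = u³v², (u²v³)³ = uv, (u²v³)⁴ = e.
The smallest positive k with (u²v³)ᵏ = e is 4, so |⟨u²v³⟩| = 4.

Answer: 4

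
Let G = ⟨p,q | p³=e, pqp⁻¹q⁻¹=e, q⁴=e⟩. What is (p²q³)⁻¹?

The order of (p²q³) is 12 (smallest k with (p²q³)ᵏ = e), so (p²q³)⁻¹ = (p²q³)¹¹ = pq.
Check: (p²q³) · (pq) → (p²q³) · p = q³;   (q³) · q = e, giving e as required.

Answer: pq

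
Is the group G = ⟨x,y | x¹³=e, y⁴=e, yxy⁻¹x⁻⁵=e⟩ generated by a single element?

Every cyclic group is abelian. But x·y = xy while y·x = x⁵y, so x·y ≠ y·x and G is not abelian. Hence G is not cyclic.

Answer: No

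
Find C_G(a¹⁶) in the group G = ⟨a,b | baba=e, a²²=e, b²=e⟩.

⟨a¹⁶⟩ ⊆ C_G(a¹⁶) since powers of a¹⁶ commute with a¹⁶; so |C_G(a¹⁶)| ≥ |⟨a¹⁶⟩| = 11.
By orbit–stabilizer, |C_G(a¹⁶)| = |G| / |conj. class of a¹⁶| = 44 / 2 = 22.
The 22 elements commuting with a¹⁶ are {e, a, a², a³, a⁴, a⁵, a⁶, a⁷, a⁸, a⁹, a¹⁰, a¹¹, a¹², a¹³, a¹⁴, a¹⁵, a¹⁶, a¹⁷, a¹⁸, a¹⁹, a²⁰, a²¹}.

Answer: {e, a, a², a³, a⁴, a⁵, a⁶, a⁷, a⁸, a⁹, a¹⁰, a¹¹, a¹², a¹³, a¹⁴, a¹⁵, a¹⁶, a¹⁷, a¹⁸, a¹⁹, a²⁰, a²¹}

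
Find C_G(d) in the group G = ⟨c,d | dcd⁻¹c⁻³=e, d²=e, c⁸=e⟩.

⟨d⟩ ⊆ C_G(d) since powers of d commute with d; so |C_G(d)| ≥ |⟨d⟩| = 2.
By orbit–stabilizer, |C_G(d)| = |G| / |conj. class of d| = 16 / 4 = 4.
The 4 elements commuting with d are {e, c⁴, d, c⁴d}.

Answer: {e, c⁴, d, c⁴d}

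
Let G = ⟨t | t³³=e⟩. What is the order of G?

G is generated by a single element, so G is cyclic. The relator gives t³³ = e and no smaller power is forced to be e, so the 33 powers {e, t, t², t³, t⁴, t⁵, t⁶, t⁷, t⁸, t⁹, t²², t²³, t²¹, t²⁰, t²⁴, t²⁵, t²⁶, t²⁷, t²⁸, t²⁹, t³², t³¹, t³⁰, t¹², t¹³, t¹¹, t¹⁰, t¹⁴, t¹⁵, t¹⁶, t¹⁷, t¹⁸, t¹⁹} are distinct. Hence |G| = 33.

Answer: 33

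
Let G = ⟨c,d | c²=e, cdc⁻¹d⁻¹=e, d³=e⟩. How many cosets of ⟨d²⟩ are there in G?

First find ord(d²) by computing successive powers:
  (d²)¹ = d², (d²)² = d, (d²)³ = e.
So |⟨d²⟩| = ord(d²) = 3. With |G| = 6, by Lagrange [G : ⟨d²⟩] = 6/3 = 2.

Answer: 2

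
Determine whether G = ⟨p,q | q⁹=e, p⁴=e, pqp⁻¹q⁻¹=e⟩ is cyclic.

|G| = 36. The element pq has order 36 (its powers give 36 distinct elements), so ⟨pq⟩ = G and G is cyclic.

Answer: Yes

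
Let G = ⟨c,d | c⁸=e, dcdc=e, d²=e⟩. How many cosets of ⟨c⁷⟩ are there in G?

First find ord(c⁷) by computing successive powers:
  (c⁷)¹ = c⁷, (c⁷)² = c⁶, (c⁷)³ = c⁵, (c⁷)⁴ = c⁴, (c⁷)⁵ = c³, (c⁷)⁶ = c², (c⁷)⁷ = c, (c⁷)⁸ = e.
So |⟨c⁷⟩| = ord(c⁷) = 8. With |G| = 16, by Lagrange [G : ⟨c⁷⟩] = 16/8 = 2.

Answer: 2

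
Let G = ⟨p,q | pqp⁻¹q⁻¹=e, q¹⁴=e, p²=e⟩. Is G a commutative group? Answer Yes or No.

Each pair of generators commutes: p·q = pq = q·p. Since the generators pairwise commute, every element of G commutes with every other, so G is abelian.

Answer: Yes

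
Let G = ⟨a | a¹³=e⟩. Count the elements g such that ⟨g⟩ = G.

G is cyclic of order 13. An element generates G iff its order is 13, and a cyclic group of order 13 has exactly φ(13) = 12 such elements.

Answer: 12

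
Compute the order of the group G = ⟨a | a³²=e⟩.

G is generated by a single element, so G is cyclic. The relator gives a³² = e and no smaller power is forced to be e, so the 32 powers {a, e, a², a³, a⁴, a⁵, a⁶, a⁷, a⁸, a⁹, a²², a²³, a²¹, a²⁰, a²⁴, a²⁵, a²⁶, a²⁷, a²⁸, a²⁹, a³¹, a³⁰, a¹², a¹³, a¹¹, a¹⁰, a¹⁴, a¹⁵, a¹⁶, a¹⁷, a¹⁸, a¹⁹} are distinct. Hence |G| = 32.

Answer: 32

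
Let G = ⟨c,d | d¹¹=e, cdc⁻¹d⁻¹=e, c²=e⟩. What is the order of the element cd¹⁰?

Compute successive powers until reaching e:
  (cd¹⁰)¹ = cd¹⁰, (cd¹⁰)² = d⁹, (cd¹⁰)³ = cd⁸, (cd¹⁰)⁴ = d⁷, (cd¹⁰)⁵ = cd⁶, (cd¹⁰)⁶ = d⁵, (cd¹⁰)⁷ = cd⁴, (cd¹⁰)⁸ = d³, (cd¹⁰)⁹ = cd², (cd¹⁰)¹⁰ = d, (cd¹⁰)¹¹ = c, (cd¹⁰)¹² = d¹⁰, (cd¹⁰)¹³ = cd⁹, (cd¹⁰)¹⁴ = d⁸, (cd¹⁰)¹⁵ = cd⁷, (cd¹⁰)¹⁶ = d⁶, (cd¹⁰)¹⁷ = cd⁵, (cd¹⁰)¹⁸ = d⁴, (cd¹⁰)¹⁹ = cd³, (cd¹⁰)²⁰ = d², (cd¹⁰)²¹ = cd, (cd¹⁰)²² = e.
The smallest positive k with (cd¹⁰)ᵏ = e is 22.

Answer: 22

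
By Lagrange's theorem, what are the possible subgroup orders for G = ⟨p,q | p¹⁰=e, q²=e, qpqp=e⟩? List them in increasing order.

|G| = 20 = 2² · 5. By Lagrange's theorem the order of any subgroup divides 20; the divisors of 20 are 1, 2, 4, 5, 10, 20.

Answer: 1, 2, 4, 5, 10, 20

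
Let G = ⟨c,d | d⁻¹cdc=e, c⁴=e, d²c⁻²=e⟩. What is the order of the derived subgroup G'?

G' = [G, G] is generated by all commutators. The generator-pair commutators are: [c, d] = c².
The subgroup they normally generate is {e, c²}, of order 2.
Check: |G/G'| = 8/2 = 4 is the order of the abelianisation.

Answer: 2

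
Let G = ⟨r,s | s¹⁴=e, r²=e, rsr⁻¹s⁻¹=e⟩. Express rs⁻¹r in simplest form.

Multiply left to right, reducing at each step:
  r · s⁻¹ = rs¹³
  (rs¹³) · r = s¹³

Answer: s¹³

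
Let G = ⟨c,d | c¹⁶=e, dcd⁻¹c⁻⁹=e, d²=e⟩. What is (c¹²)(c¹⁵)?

Compute (c¹²) · (c¹⁵) by multiplying left to right and reducing via the relations at each step:
  (c¹²) · c¹⁵ = c¹¹

Answer: c¹¹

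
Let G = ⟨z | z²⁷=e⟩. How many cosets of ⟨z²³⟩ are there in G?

First find ord(z²³) by computing successive powers:
  (z²³)¹ = z²³, (z²³)² = z¹⁹, (z²³)³ = z¹⁵, (z²³)⁴ = z¹¹, (z²³)⁵ = z⁷, (z²³)⁶ = z³, (z²³)⁷ = z²⁶, (z²³)⁸ = z²², (z²³)⁹ = z¹⁸, (z²³)¹⁰ = z¹⁴, (z²³)¹¹ = z¹⁰, (z²³)¹² = z⁶, (z²³)¹³ = z², (z²³)¹⁴ = z²⁵, (z²³)¹⁵ = z²¹, (z²³)¹⁶ = z¹⁷, (z²³)¹⁷ = z¹³, (z²³)¹⁸ = z⁹, (z²³)¹⁹ = z⁵, (z²³)²⁰ = z, (z²³)²¹ = z²⁴, (z²³)²² = z²⁰, (z²³)²³ = z¹⁶, (z²³)²⁴ = z¹², (z²³)²⁵ = z⁸, (z²³)²⁶ = z⁴, (z²³)²⁷ = e.
So |⟨z²³⟩| = ord(z²³) = 27. With |G| = 27, by Lagrange [G : ⟨z²³⟩] = 27/27 = 1.

Answer: 1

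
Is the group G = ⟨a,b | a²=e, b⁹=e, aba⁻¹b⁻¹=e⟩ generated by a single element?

|G| = 18. The element ab has order 18 (its powers give 18 distinct elements), so ⟨ab⟩ = G and G is cyclic.

Answer: Yes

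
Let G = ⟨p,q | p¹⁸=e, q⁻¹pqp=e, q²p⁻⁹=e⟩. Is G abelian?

p·q = pq but q·p = p⁸q⁻¹, so p·q ≠ q·p and G is not abelian.

Answer: No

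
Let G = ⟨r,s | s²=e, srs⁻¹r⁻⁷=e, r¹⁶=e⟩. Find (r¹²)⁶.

Compute successive powers of (r¹²), reducing at each step:
  (r¹²)²: (r¹²) · r¹² = r⁸
  (r¹²)³: (r⁸) · r¹² = r⁴
  (r¹²)⁴: (r⁴) · r¹² = e
  (r¹²)⁵: e · r¹² = r¹²
  (r¹²)⁶: (r¹²) · r¹² = r⁸

Answer: r⁸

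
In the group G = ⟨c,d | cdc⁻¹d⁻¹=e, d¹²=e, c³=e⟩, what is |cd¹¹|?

Compute successive powers until reaching e:
  (cd¹¹)¹ = cd¹¹, (cd¹¹)² = c²d¹⁰, (cd¹¹)³ = d⁹, (cd¹¹)⁴ = cd⁸, (cd¹¹)⁵ = c²d⁷, (cd¹¹)⁶ = d⁶, (cd¹¹)⁷ = cd⁵, (cd¹¹)⁸ = c²d⁴, (cd¹¹)⁹ = d³, (cd¹¹)¹⁰ = cd², (cd¹¹)¹¹ = c²d, (cd¹¹)¹² = e.
The smallest positive k with (cd¹¹)ᵏ = e is 12.

Answer: 12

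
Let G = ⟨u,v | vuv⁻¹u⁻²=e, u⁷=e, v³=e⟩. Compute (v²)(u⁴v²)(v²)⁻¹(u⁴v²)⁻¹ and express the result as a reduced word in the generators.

[(v²), (u⁴v²)] = (v²)·(u⁴v²)·(v²)⁻¹·(u⁴v²)⁻¹.
  (v²) · (u⁴v²) = u²v
  (u²v) · v = u²v²
  (u²v²) · (u⁶v) = u⁵

Answer: u⁵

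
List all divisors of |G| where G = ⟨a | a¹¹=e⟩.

|G| = 11 = 11. By Lagrange's theorem the order of any subgroup divides 11; the divisors of 11 are 1, 11.

Answer: 1, 11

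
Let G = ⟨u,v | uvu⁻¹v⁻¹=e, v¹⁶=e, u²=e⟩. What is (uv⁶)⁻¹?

The order of (uv⁶) is 8 (smallest k with (uv⁶)ᵏ = e), so (uv⁶)⁻¹ = (uv⁶)⁷ = uv¹⁰.
Check: (uv⁶) · (uv¹⁰) → (uv⁶) · u = v⁶;   (v⁶) · v¹⁰ = e, giving e as required.

Answer: uv¹⁰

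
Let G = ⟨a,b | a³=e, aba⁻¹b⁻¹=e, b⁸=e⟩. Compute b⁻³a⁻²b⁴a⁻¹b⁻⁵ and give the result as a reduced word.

Multiply left to right, reducing at each step:
  (b⁵) · a⁻² = ab⁵
  (ab⁵) · b⁴ = ab
  (ab) · a⁻¹ = b
  b · b⁻⁵ = b⁴

Answer: b⁴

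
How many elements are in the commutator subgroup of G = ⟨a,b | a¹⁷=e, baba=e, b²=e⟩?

G' = [G, G] is generated by all commutators. The generator-pair commutators are: [a, b] = a².
The subgroup they normally generate is {e, a, a², a³, a⁴, a⁵, a⁶, a⁷, a⁸, a⁹, a¹⁰, a¹¹, a¹², a¹³, a¹⁴, a¹⁵, a¹⁶}, of order 17.
Check: |G/G'| = 34/17 = 2 is the order of the abelianisation.

Answer: 17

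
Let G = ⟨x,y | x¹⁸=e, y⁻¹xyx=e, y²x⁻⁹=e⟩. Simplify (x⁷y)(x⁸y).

Compute (x⁷y) · (x⁸y) by multiplying left to right and reducing via the relations at each step:
  (x⁷y) · x⁸ = x⁸y⁻¹
  (x⁸y⁻¹) · y = x⁸

Answer: x⁸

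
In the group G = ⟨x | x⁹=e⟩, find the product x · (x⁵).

Compute x · (x⁵) by multiplying left to right and reducing via the relations at each step:
  x · x⁵ = x⁶

Answer: x⁶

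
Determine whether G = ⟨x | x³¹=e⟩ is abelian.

G has a single generator, so G is cyclic and hence abelian.

Answer: Yes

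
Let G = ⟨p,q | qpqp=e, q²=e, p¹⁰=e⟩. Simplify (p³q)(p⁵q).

Compute (p³q) · (p⁵q) by multiplying left to right and reducing via the relations at each step:
  (p³q) · p⁵ = p⁸q
  (p⁸q) · q = p⁸

Answer: p⁸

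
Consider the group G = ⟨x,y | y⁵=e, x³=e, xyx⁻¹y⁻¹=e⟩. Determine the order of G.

Enumerate words in the generators, reducing via the relations: the distinct elements are
  {e, x, y, xy, x², y², y³, y⁴, xy², xy³, xy⁴, x²y, x²y², x²y³, x²y⁴}.
No further products give new elements, so |G| = 15.

Answer: 15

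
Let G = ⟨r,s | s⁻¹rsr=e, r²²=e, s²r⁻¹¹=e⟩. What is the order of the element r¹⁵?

Compute successive powers until reaching e:
  (r¹⁵)¹ = r¹⁵, (r¹⁵)² = r⁸, (r¹⁵)³ = r, (r¹⁵)⁴ = r¹⁶, (r¹⁵)⁵ = r⁹, (r¹⁵)⁶ = r², (r¹⁵)⁷ = r¹⁷, (r¹⁵)⁸ = r¹⁰, (r¹⁵)⁹ = r³, (r¹⁵)¹⁰ = r¹⁸, (r¹⁵)¹¹ = r¹¹, (r¹⁵)¹² = r⁴, (r¹⁵)¹³ = r¹⁹, (r¹⁵)¹⁴ = r¹², (r¹⁵)¹⁵ = r⁵, (r¹⁵)¹⁶ = r²⁰, (r¹⁵)¹⁷ = r¹³, (r¹⁵)¹⁸ = r⁶, (r¹⁵)¹⁹ = r²¹, (r¹⁵)²⁰ = r¹⁴, (r¹⁵)²¹ = r⁷, (r¹⁵)²² = e.
The smallest positive k with (r¹⁵)ᵏ = e is 22.

Answer: 22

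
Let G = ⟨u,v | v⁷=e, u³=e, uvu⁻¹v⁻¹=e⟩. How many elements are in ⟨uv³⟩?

|⟨uv³⟩| equals the order of uv³. Compute successive powers until reaching e:
  (uv³)¹ = uv³, (uv³)² = u²v⁶, (uv³)³ = v², (uv³)⁴ = uv⁵, (uv³)⁵ = u²v, (uv³)⁶ = v⁴, (uv³)⁷ = u, (uv³)⁸ = u²v³, (uv³)⁹ = v⁶, (uv³)¹⁰ = uv², (uv³)¹¹ = u²v⁵, (uv³)¹² = v, (uv³)¹³ = uv⁴, (uv³)¹⁴ = u², (uv³)¹⁵ = v³, (uv³)¹⁶ = uv⁶, (uv³)¹⁷ = u²v², (uv³)¹⁸ = v⁵, (uv³)¹⁹ = uv, (uv³)²⁰ = u²v⁴, (uv³)²¹ = e.
The smallest positive k with (uv³)ᵏ = e is 21, so |⟨uv³⟩| = 21.

Answer: 21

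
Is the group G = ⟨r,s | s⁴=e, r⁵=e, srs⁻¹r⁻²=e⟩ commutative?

r·s = rs but s·r = r²s, so r·s ≠ s·r and G is not abelian.

Answer: No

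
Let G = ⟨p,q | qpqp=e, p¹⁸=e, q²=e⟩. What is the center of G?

An element z ∈ Z(G) iff z commutes with every generator.
For example p⁹ is central: (p⁹)·p = p¹⁰ = p·(p⁹); (p⁹)·q = p⁹q = q·(p⁹).
Whereas p ∉ Z(G) since p·q = pq ≠ p¹⁷q = q·p.
Checking each of the 36 elements this way gives Z(G) = {e, p⁹}, of order 2.

Answer: {e, p⁹}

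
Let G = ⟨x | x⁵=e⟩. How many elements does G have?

G is generated by a single element, so G is cyclic. The relator gives x⁵ = e and no smaller power is forced to be e, so the 5 powers {e, x, x², x³, x⁴} are distinct. Hence |G| = 5.

Answer: 5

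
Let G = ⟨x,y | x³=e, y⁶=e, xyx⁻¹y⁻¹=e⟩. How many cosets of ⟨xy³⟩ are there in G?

First find ord(xy³) by computing successive powers:
  (xy³)¹ = xy³, (xy³)² = x², (xy³)³ = y³, (xy³)⁴ = x, (xy³)⁵ = x²y³, (xy³)⁶ = e.
So |⟨xy³⟩| = ord(xy³) = 6. With |G| = 18, by Lagrange [G : ⟨xy³⟩] = 18/6 = 3.

Answer: 3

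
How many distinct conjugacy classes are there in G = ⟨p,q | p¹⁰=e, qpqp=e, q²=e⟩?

The conjugacy classes (representative and size) are:
  [e] (size 1), [p] (size 2), [p²] (size 2), [p³] (size 2), [p⁴] (size 2), [p⁵] (size 1), [p²q] (size 5), [p³q] (size 5).
Class equation: 1 + 2 + 2 + 2 + 2 + 1 + 5 + 5 = 20 = |G|. So G has 8 conjugacy classes.

Answer: 8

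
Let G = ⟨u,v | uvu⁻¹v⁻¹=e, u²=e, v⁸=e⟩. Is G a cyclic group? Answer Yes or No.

|G| = 16, but the maximum element order in G is 8 < 16. No single element generates all of G, so G is not cyclic.

Answer: No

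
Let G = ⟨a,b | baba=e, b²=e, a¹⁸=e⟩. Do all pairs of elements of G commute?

a·b = ab but b·a = a¹⁷b, so a·b ≠ b·a and G is not abelian.

Answer: No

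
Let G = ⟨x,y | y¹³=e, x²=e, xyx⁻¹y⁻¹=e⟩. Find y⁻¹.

The order of y is 13 (smallest k with yᵏ = e), so y⁻¹ = y¹² = y¹².
Check: y · (y¹²) → y · y¹² = e, giving e as required.

Answer: y¹²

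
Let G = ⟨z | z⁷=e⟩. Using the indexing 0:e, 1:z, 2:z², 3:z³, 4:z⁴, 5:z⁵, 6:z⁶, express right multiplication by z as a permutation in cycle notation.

(0 1 2 3 4 5 6)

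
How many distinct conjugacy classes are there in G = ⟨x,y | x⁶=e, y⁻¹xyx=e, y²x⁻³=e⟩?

The conjugacy classes (representative and size) are:
  [e] (size 1), [x] (size 2), [x²] (size 2), [x³] (size 1), [xy⁻¹] (size 3), [x²y⁻¹] (size 3).
Class equation: 1 + 2 + 2 + 1 + 3 + 3 = 12 = |G|. So G has 6 conjugacy classes.

Answer: 6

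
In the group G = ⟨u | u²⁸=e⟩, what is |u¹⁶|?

Compute successive powers until reaching e:
  (u¹⁶)¹ = u¹⁶, (u¹⁶)² = u⁴, (u¹⁶)³ = u²⁰, (u¹⁶)⁴ = u⁸, (u¹⁶)⁵ = u²⁴, (u¹⁶)⁶ = u¹², (u¹⁶)⁷ = e.
The smallest positive k with (u¹⁶)ᵏ = e is 7.

Answer: 7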